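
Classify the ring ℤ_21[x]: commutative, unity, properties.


ℤ_21 has zero divisors (3·7 ≡ 0), and these lift to constant zero divisors in ℤ_21[x]; so not an integral domain
Commutative: Yes
Integral domain: No
Has unity: Yes

ℤ_21[x]: Commutative=Yes, Unity=Yes


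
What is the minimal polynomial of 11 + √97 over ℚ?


Let α = 11 + √97. Then α - 11 = √97, so (α - 11)² = 97, giving α² - 22α + 24 = 0. Degree 2 and α ∉ ℚ, so this is the minimal polynomial.

Minimal polynomial: x² - 22x + 24


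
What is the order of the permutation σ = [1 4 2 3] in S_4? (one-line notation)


Cycle decomposition: (2 4 3)
Cycle lengths: 3
Order = lcm(3) = 3

ord(σ) = 3


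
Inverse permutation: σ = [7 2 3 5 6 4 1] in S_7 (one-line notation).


To find σ⁻¹, swap domain and range:
σ(1) = 7 → σ⁻¹(7) = 1
σ(2) = 2 → σ⁻¹(2) = 2
σ(3) = 3 → σ⁻¹(3) = 3
σ(4) = 5 → σ⁻¹(5) = 4
σ(5) = 6 → σ⁻¹(6) = 5
σ(6) = 4 → σ⁻¹(4) = 6
σ(7) = 1 → σ⁻¹(1) = 7

σ⁻¹ = [7 2 3 6 4 5 1]


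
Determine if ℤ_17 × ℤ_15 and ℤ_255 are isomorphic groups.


Comparing ℤ_17 × ℤ_15 and ℤ_255:
gcd(17,15) = 1, so ℤ_17 × ℤ_15 ≅ ℤ_255 (CRT)

Yes, ℤ_17 × ℤ_15 ≅ ℤ_255


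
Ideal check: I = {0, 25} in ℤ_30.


Check ideal conditions for I = {0, 25} in ℤ_30:
(1) I is an additive subgroup? No
(2) For r ∈ ℤ_30 and a ∈ I: r·a ∈ I? No  [counterexample: r=2, a=25, r·a mod 30 = 20 ∉ I]

No, I is not an ideal of ℤ_30


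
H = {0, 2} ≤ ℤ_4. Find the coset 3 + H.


3 + H = {3 + h (mod 4) : h ∈ H}
3+0=3, 3+2=1
3 + H = {1, 3} = 1 + H

3 + H = {1, 3}


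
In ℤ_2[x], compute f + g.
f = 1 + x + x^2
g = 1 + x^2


Add coefficients mod 2:
x^0: 1 + 1 = 0 (mod 2)
x^1: 1 + 0 = 1 (mod 2)
x^2: 1 + 1 = 0 (mod 2)
Result: x

f + g = x


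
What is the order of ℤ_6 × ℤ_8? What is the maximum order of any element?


|ℤ_6 × ℤ_8| = 6 × 8 = 48
Max element order = lcm(6,8) = 24
Cyclic? No (gcd=2)

|ℤ_6×ℤ_8| = 48, max element order = 24


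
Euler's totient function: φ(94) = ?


Factor n: 94 = 2 × 47
φ(n) = n · ∏(1 - 1/p) over distinct primes p | n
φ(94) = 94 · (1 - 1/2) · (1 - 1/47) = 46

φ(94) = 46


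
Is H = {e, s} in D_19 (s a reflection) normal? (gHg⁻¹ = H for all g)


H = {e, s} in D_19 (s a reflection)
r·s·r⁻¹ = sr⁻² ≠ s for n ≥ 3, so {e, s} is not closed under conjugation

No, not a normal subgroup


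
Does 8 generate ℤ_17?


g generates ℤ_n iff gcd(g, n) = 1
gcd(8, 17) = 1
Since gcd = 1, 8 is a generator.

Yes, 8 generates ℤ_17


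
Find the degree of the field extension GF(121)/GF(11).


GF(121) = GF(11^2), so the extension degree is 2

[GF(121)/GF(11)] = 2


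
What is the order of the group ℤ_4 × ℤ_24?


|A × B| = |A| · |B|
|ℤ_4 × ℤ_24| = 4 × 24 = 96

|ℤ_4 × ℤ_24| = 96


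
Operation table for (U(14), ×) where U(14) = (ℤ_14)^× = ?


Elements: {1, 3, 5, 9, 11, 13}
Operation: multiplication mod 14
Entry (a, b) = (a × b) mod 14

Cayley table:
   |  1 |  3 |  5 |  9 | 11 | 13
 1 |  1 |  3 |  5 |  9 | 11 | 13
 3 |  3 |  9 |  1 | 13 |  5 | 11
 5 |  5 |  1 | 11 |  3 | 13 |  9
 9 |  9 | 13 |  3 | 11 |  1 |  5
11 | 11 |  5 | 13 |  1 |  9 |  3
13 | 13 | 11 |  9 |  5 |  3 |  1


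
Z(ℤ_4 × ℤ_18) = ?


Z(G) = {g ∈ G | gx = xg for all x ∈ G}
Direct product of abelian groups is abelian, so Z(G) = G

Z(ℤ_4 × ℤ_18) = ℤ_4 × ℤ_18


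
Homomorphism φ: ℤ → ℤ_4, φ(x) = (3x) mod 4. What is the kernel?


Kernel = preimage of identity
ker(φ) = {x ∈ ℤ : 3x ≡ 0 (mod 4)}. gcd(3,4) = 1, so 3x ≡ 0 (mod 4) ⟺ x ≡ 0 (mod 4/1 = 4). Hence ker(φ) = 4ℤ

ker(φ) = 4ℤ


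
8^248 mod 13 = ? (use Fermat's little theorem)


Fermat's little theorem: if p is prime and gcd(a,p)=1, then a^(p-1) ≡ 1 (mod p)
p = 13 is prime, gcd(8,13) = 1
Reduce exponent: 248 mod 12 = 8
So 8^248 ≡ 8^8 (mod 13)
8^8 mod 13 = 1

8^248 ≡ 1 (mod 13)


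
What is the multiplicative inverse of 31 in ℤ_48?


Use the extended Euclidean algorithm to write 1 = 31·s + 48·t; then s mod 48 is the inverse.
Euclidean algorithm:
  31 = 0·48 + 31
  48 = 1·31 + 17
  31 = 1·17 + 14
  17 = 1·14 + 3
  14 = 4·3 + 2
  3 = 1·2 + 1
  2 = 2·1 + 0
gcd(31,48) = 1
Back-substitution gives: 31·(-17) + 48·(11) = 1
So 31⁻¹ ≡ -17 ≡ 31 (mod 48)
Check: 31 × 31 = 961 ≡ 1 (mod 48) ✓

31⁻¹ ≡ 31 (mod 48)


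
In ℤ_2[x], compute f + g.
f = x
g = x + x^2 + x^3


Add coefficients mod 2:
x^0: 0 + 0 = 0 (mod 2)
x^1: 1 + 1 = 0 (mod 2)
x^2: 0 + 1 = 1 (mod 2)
x^3: 0 + 1 = 1 (mod 2)
Result: x^2 + x^3

f + g = x^2 + x^3


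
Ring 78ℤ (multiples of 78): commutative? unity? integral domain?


78ℤ is a commutative ring under +,× but has no multiplicative identity (1 ∉ 78ℤ); it has no zero divisors, but without unity it is not an integral domain
Commutative: Yes
Integral domain: No
Has unity: No

78ℤ (multiples of 78): Commutative=Yes, Unity=No


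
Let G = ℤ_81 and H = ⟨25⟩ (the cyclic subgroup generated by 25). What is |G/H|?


|⟨25⟩| = n / gcd(25, 81) = 81 / 1 = 81
H is normal (ℤ_81 is abelian).
|G/H| = |G| / |H| = 81 / 81 = 1

|G/H| = 1


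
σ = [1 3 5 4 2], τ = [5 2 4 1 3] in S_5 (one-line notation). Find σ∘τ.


σ∘τ: apply τ first, then σ
1 →τ 5 →σ 2
2 →τ 2 →σ 3
3 →τ 4 →σ 4
4 →τ 1 →σ 1
5 →τ 3 →σ 5

σ∘τ = [2 3 4 1 5]


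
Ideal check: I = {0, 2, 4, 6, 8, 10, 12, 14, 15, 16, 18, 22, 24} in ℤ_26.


Check ideal conditions for I = {0, 2, 4, 6, 8, 10, 12, 14, 15, 16, 18, 22, 24} in ℤ_26:
(1) I is an additive subgroup? No
(2) For r ∈ ℤ_26 and a ∈ I: r·a ∈ I? No  [counterexample: r=2, a=10, r·a mod 26 = 20 ∉ I]

No, I is not an ideal of ℤ_26


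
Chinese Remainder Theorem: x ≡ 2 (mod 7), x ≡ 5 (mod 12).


m₁ = 7, m₂ = 12, gcd = 1, so CRT applies. M = m₁·m₂ = 84
Let M₁ = M/m₁ = 12, M₂ = M/m₂ = 7
Find y₁ ≡ M₁⁻¹ (mod m₁): 12⁻¹ ≡ 3 (mod 7)
Find y₂ ≡ M₂⁻¹ (mod m₂): 7⁻¹ ≡ 7 (mod 12)
x = a₁·M₁·y₁ + a₂·M₂·y₂ = 2·12·3 + 5·7·7 = 317
Reduce mod 84: x ≡ 65
Check: 65 mod 7 = 2 ✓, 65 mod 12 = 5 ✓

x ≡ 65 (mod 84)


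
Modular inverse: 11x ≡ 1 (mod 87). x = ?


Use the extended Euclidean algorithm to write 1 = 11·s + 87·t; then s mod 87 is the inverse.
Euclidean algorithm:
  11 = 0·87 + 11
  87 = 7·11 + 10
  11 = 1·10 + 1
  10 = 10·1 + 0
gcd(11,87) = 1
Back-substitution gives: 11·(8) + 87·(-1) = 1
So 11⁻¹ ≡ 8 ≡ 8 (mod 87)
Check: 11 × 8 = 88 ≡ 1 (mod 87) ✓

11⁻¹ ≡ 8 (mod 87)


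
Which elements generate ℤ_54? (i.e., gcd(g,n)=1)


g generates ℤ_n iff gcd(g,n) = 1
Prime factors of 54: 2, 3
Generators are g ∈ {1,...,53} not divisible by any of these primes.
Generators: {1, 5, 7, 11, 13, 17, 19, 23, 25, 29, 31, 35, 37, 41, 43, 47, 49, 53}
Number of generators = φ(54) = 18

Generators of ℤ_54 = {1, 5, 7, 11, 13, 17, 19, 23, 25, 29, 31, 35, 37, 41, 43, 47, 49, 53}


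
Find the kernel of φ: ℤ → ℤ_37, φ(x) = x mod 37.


Kernel = preimage of identity
ker(φ) = {x ∈ ℤ : x ≡ 0 (mod 37)} = 37ℤ = {0, ±37, ±74, ...}

ker(φ) = 37ℤ


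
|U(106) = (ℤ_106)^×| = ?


U(n) is the group of units mod n; |U(n)| = φ(n)
|U(106)| = φ(106) = 52

|U(106) = (ℤ_106)^×| = 52


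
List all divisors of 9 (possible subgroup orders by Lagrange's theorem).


Lagrange's theorem: |H| divides |G|
|G| = 9
Divisors of 9: 1, 3, 9

Possible subgroup orders: {1, 3, 9}


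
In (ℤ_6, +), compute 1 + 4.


Operation: addition mod 6
1 + 4 = (a + b) mod 6 with a = 1, b = 4

1 + 4 = 5


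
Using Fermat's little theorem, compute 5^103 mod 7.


Fermat's little theorem: if p is prime and gcd(a,p)=1, then a^(p-1) ≡ 1 (mod p)
p = 7 is prime, gcd(5,7) = 1
Reduce exponent: 103 mod 6 = 1
So 5^103 ≡ 5^1 (mod 7)
5^1 mod 7 = 5

5^103 ≡ 5 (mod 7)


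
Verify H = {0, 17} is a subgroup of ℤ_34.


Subgroup test for H = {0, 17} in (ℤ_34, +):
(1) 0 ∈ H? Yes
(2) Closure: for all a,b ∈ H, (a+b) mod 34 ∈ H? Yes
(3) Inverses: for all a ∈ H, -a mod 34 ∈ H? Yes

Yes, H is a subgroup of ℤ_34


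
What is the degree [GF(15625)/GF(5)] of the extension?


GF(15625) = GF(5^6), so the extension degree is 6

[GF(15625)/GF(5)] = 6


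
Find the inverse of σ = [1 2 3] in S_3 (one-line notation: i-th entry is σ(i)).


To find σ⁻¹, swap domain and range:
σ(1) = 1 → σ⁻¹(1) = 1
σ(2) = 2 → σ⁻¹(2) = 2
σ(3) = 3 → σ⁻¹(3) = 3

σ⁻¹ = [1 2 3]


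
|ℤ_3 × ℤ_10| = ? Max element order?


|ℤ_3 × ℤ_10| = 3 × 10 = 30
Max element order = lcm(3,10) = 30
Cyclic? Yes (gcd=1)

|ℤ_3×ℤ_10| = 30, max element order = 30


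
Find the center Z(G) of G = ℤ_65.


Z(G) = {g ∈ G | gx = xg for all x ∈ G}
ℤ_65 is abelian, so Z(G) = G

Z(ℤ_65) = ℤ_65


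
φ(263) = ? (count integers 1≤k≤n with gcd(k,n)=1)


Factor n: 263 = 263
φ(n) = n · ∏(1 - 1/p) over distinct primes p | n
φ(263) = 263 · (1 - 1/263) = 262

φ(263) = 262


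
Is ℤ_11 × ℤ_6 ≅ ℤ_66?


Comparing ℤ_11 × ℤ_6 and ℤ_66:
gcd(11,6) = 1, so ℤ_11 × ℤ_6 ≅ ℤ_66 (CRT)

Yes, ℤ_11 × ℤ_6 ≅ ℤ_66


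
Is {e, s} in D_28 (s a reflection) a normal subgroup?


H = {e, s} in D_28 (s a reflection)
r·s·r⁻¹ = sr⁻² ≠ s for n ≥ 3, so {e, s} is not closed under conjugation

No, not a normal subgroup


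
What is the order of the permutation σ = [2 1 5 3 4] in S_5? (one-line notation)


Cycle decomposition: (1 2) (3 5 4)
Cycle lengths: 2, 3
Order = lcm(2, 3) = 6

ord(σ) = 6


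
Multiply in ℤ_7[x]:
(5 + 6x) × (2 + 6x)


Expand and collect like terms; reduce coefficients mod 7:
x^0: 5·2 = 10 ≡ 3 (mod 7)
x^1: 5·6 + 6·2 = 42 ≡ 0 (mod 7)
x^2: 6·6 = 36 ≡ 1 (mod 7)
Result: 3 + x^2

f · g = 3 + x^2


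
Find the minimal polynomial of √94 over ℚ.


√94 satisfies x² - 94 = 0, irreducible over ℚ since 94 is squarefree

Minimal polynomial: x² - 94


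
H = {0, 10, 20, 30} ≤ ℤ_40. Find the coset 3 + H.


3 + H = {3 + h (mod 40) : h ∈ H}
3+0=3, 3+10=13, 3+20=23, 3+30=33

3 + H = {3, 13, 23, 33}


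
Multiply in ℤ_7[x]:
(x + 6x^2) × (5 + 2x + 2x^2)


Expand and collect like terms; reduce coefficients mod 7:
x^0: 0·5 = 0 ≡ 0 (mod 7)
x^1: 0·2 + 1·5 = 5 ≡ 5 (mod 7)
x^2: 0·2 + 1·2 + 6·5 = 32 ≡ 4 (mod 7)
x^3: 1·2 + 6·2 = 14 ≡ 0 (mod 7)
x^4: 6·2 = 12 ≡ 5 (mod 7)
Result: 5x + 4x^2 + 5x^4

f · g = 5x + 4x^2 + 5x^4


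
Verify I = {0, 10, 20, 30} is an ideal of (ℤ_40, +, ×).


Check ideal conditions for I = {0, 10, 20, 30} in ℤ_40:
(1) I is an additive subgroup? Yes
(2) For r ∈ ℤ_40 and a ∈ I: r·a ∈ I? Yes

Yes, I is an ideal of ℤ_40


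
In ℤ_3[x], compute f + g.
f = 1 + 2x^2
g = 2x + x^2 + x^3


Add coefficients mod 3:
x^0: 1 + 0 = 1 (mod 3)
x^1: 0 + 2 = 2 (mod 3)
x^2: 2 + 1 = 0 (mod 3)
x^3: 0 + 1 = 1 (mod 3)
Result: 1 + 2x + x^3

f + g = 1 + 2x + x^3


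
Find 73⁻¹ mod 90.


Use the extended Euclidean algorithm to write 1 = 73·s + 90·t; then s mod 90 is the inverse.
Euclidean algorithm:
  73 = 0·90 + 73
  90 = 1·73 + 17
  73 = 4·17 + 5
  17 = 3·5 + 2
  5 = 2·2 + 1
  2 = 2·1 + 0
gcd(73,90) = 1
Back-substitution gives: 73·(37) + 90·(-30) = 1
So 73⁻¹ ≡ 37 ≡ 37 (mod 90)
Check: 73 × 37 = 2701 ≡ 1 (mod 90) ✓

73⁻¹ ≡ 37 (mod 90)


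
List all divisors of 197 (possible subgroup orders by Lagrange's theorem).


Lagrange's theorem: |H| divides |G|
|G| = 197
Divisors of 197: 1, 197

Possible subgroup orders: {1, 197}


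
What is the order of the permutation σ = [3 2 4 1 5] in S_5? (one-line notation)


Cycle decomposition: (1 3 4)
Cycle lengths: 3
Order = lcm(3) = 3

ord(σ) = 3


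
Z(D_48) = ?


Z(G) = {g ∈ G | gx = xg for all x ∈ G}
For even n, Z(D_n) = {e, r^(n/2)}: the 180° rotation r^24 commutes with every reflection and rotation

Z(D_48) = {e, r^24}


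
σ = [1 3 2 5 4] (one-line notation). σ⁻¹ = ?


To find σ⁻¹, swap domain and range:
σ(1) = 1 → σ⁻¹(1) = 1
σ(2) = 3 → σ⁻¹(3) = 2
σ(3) = 2 → σ⁻¹(2) = 3
σ(4) = 5 → σ⁻¹(5) = 4
σ(5) = 4 → σ⁻¹(4) = 5

σ⁻¹ = [1 3 2 5 4]


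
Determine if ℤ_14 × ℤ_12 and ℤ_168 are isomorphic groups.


Comparing ℤ_14 × ℤ_12 and ℤ_168:
gcd(14,12) = 2 ≠ 1. Max element order in ℤ_14×ℤ_12 is lcm(14,12) = 84 < 168, so it has no element of order 168

No, ℤ_14 × ℤ_12 ≇ ℤ_168


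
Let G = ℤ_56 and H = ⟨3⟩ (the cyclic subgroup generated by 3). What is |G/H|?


|⟨3⟩| = n / gcd(3, 56) = 56 / 1 = 56
H is normal (ℤ_56 is abelian).
|G/H| = |G| / |H| = 56 / 56 = 1

|G/H| = 1


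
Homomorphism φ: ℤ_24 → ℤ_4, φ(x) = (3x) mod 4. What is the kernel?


Kernel = preimage of identity
ker(φ) = {x ∈ ℤ_24 : 3x ≡ 0 (mod 4)}. Since 4 | 24, φ is well-defined. The kernel is the cyclic subgroup ⟨4⟩ of ℤ_24 (order 6), i.e. {0, 4, 8, 12, 16, 20}

ker(φ) = {0, 4, 8, 12, 16, 20}


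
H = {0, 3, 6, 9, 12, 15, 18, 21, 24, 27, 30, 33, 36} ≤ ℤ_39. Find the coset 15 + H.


15 + H = {15 + h (mod 39) : h ∈ H}
15+0=15, 15+3=18, 15+6=21, 15+9=24, 15+12=27, 15+15=30, 15+18=33, 15+21=36, 15+24=0, 15+27=3, 15+30=6, 15+33=9, 15+36=12
15 + H = {0, 3, 6, 9, 12, 15, 18, 21, 24, 27, 30, 33, 36} = 0 + H

15 + H = {0, 3, 6, 9, 12, 15, 18, 21, 24, 27, 30, 33, 36}


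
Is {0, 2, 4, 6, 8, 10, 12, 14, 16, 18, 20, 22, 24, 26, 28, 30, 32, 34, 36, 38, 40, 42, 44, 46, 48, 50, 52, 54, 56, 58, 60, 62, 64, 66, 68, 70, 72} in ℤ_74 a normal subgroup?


H = {0, 2, 4, 6, 8, 10, 12, 14, 16, 18, 20, 22, 24, 26, 28, 30, 32, 34, 36, 38, 40, 42, 44, 46, 48, 50, 52, 54, 56, 58, 60, 62, 64, 66, 68, 70, 72} in ℤ_74
ℤ_74 is abelian; every subgroup of an abelian group is normal

Yes, normal subgroup


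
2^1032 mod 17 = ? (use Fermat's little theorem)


Fermat's little theorem: if p is prime and gcd(a,p)=1, then a^(p-1) ≡ 1 (mod p)
p = 17 is prime, gcd(2,17) = 1
Reduce exponent: 1032 mod 16 = 8
So 2^1032 ≡ 2^8 (mod 17)
2^8 mod 17 = 1

2^1032 ≡ 1 (mod 17)


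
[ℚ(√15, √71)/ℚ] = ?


[ℚ(√15,√71):ℚ] = [ℚ(√15,√71):ℚ(√15)]·[ℚ(√15):ℚ] = 2·2 = 4

[ℚ(√15, √71)/ℚ] = 4


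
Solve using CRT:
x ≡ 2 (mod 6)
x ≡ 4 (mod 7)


m₁ = 6, m₂ = 7, gcd = 1, so CRT applies. M = m₁·m₂ = 42
Let M₁ = M/m₁ = 7, M₂ = M/m₂ = 6
Find y₁ ≡ M₁⁻¹ (mod m₁): 7⁻¹ ≡ 1 (mod 6)
Find y₂ ≡ M₂⁻¹ (mod m₂): 6⁻¹ ≡ 6 (mod 7)
x = a₁·M₁·y₁ + a₂·M₂·y₂ = 2·7·1 + 4·6·6 = 158
Reduce mod 42: x ≡ 32
Check: 32 mod 6 = 2 ✓, 32 mod 7 = 4 ✓

x ≡ 32 (mod 42)


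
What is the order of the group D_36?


|D_n| = 2n (n rotations and n reflections)
|D_36| = 2×36 = 72

|D_36| = 72


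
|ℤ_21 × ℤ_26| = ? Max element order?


|ℤ_21 × ℤ_26| = 21 × 26 = 546
Max element order = lcm(21,26) = 546
Cyclic? Yes (gcd=1)

|ℤ_21×ℤ_26| = 546, max element order = 546


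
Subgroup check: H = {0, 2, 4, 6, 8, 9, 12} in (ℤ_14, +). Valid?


Subgroup test for H = {0, 2, 4, 6, 8, 9, 12} in (ℤ_14, +):
(1) 0 ∈ H? Yes
(2) Closure: for all a,b ∈ H, (a+b) mod 14 ∈ H? No  [counterexample: 2 + 8 = 10 ∉ H]
(3) Inverses: for all a ∈ H, -a mod 14 ∈ H? No

No, H is not a subgroup of ℤ_14


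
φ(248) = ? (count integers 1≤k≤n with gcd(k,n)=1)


Factor n: 248 = 2^3 × 31
φ(n) = n · ∏(1 - 1/p) over distinct primes p | n
φ(248) = 248 · (1 - 1/2) · (1 - 1/31) = 120

φ(248) = 120


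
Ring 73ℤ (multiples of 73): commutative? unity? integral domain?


73ℤ is a commutative ring under +,× but has no multiplicative identity (1 ∉ 73ℤ); it has no zero divisors, but without unity it is not an integral domain
Commutative: Yes
Integral domain: No
Has unity: No

73ℤ (multiples of 73): Commutative=Yes, Unity=No


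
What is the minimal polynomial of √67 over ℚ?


√67 satisfies x² - 67 = 0, irreducible over ℚ since 67 is squarefree

Minimal polynomial: x² - 67


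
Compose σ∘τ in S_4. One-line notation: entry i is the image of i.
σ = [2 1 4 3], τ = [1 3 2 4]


σ∘τ: apply τ first, then σ
1 →τ 1 →σ 2
2 →τ 3 →σ 4
3 →τ 2 →σ 1
4 →τ 4 →σ 3

σ∘τ = [2 4 1 3]


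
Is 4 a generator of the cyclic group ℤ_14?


g generates ℤ_n iff gcd(g, n) = 1
gcd(4, 14) = 2
Since gcd = 2 ≠ 1, ⟨4⟩ has order 7 < 14, so 4 is not a generator.

No, 4 does not generate ℤ_14


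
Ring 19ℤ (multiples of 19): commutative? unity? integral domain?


19ℤ is a commutative ring under +,× but has no multiplicative identity (1 ∉ 19ℤ); it has no zero divisors, but without unity it is not an integral domain
Commutative: Yes
Integral domain: No
Has unity: No

19ℤ (multiples of 19): Commutative=Yes, Unity=No


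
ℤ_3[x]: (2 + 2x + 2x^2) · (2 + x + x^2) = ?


Expand and collect like terms; reduce coefficients mod 3:
x^0: 2·2 = 4 ≡ 1 (mod 3)
x^1: 2·1 + 2·2 = 6 ≡ 0 (mod 3)
x^2: 2·1 + 2·1 + 2·2 = 8 ≡ 2 (mod 3)
x^3: 2·1 + 2·1 = 4 ≡ 1 (mod 3)
x^4: 2·1 = 2 ≡ 2 (mod 3)
Result: 1 + 2x^2 + x^3 + 2x^4

f · g = 1 + 2x^2 + x^3 + 2x^4


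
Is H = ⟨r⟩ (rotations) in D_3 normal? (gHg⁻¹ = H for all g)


H = ⟨r⟩ (rotations) in D_3
The rotation subgroup ⟨r⟩ has index 2 in D_3, so it is normal

Yes, normal subgroup


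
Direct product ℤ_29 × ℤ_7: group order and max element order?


|ℤ_29 × ℤ_7| = 29 × 7 = 203
Max element order = lcm(29,7) = 203
Cyclic? Yes (gcd=1)

|ℤ_29×ℤ_7| = 203, max element order = 203


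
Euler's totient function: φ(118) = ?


Factor n: 118 = 2 × 59
φ(n) = n · ∏(1 - 1/p) over distinct primes p | n
φ(118) = 118 · (1 - 1/2) · (1 - 1/59) = 58

φ(118) = 58


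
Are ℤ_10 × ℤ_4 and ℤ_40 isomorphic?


Comparing ℤ_10 × ℤ_4 and ℤ_40:
gcd(10,4) = 2 ≠ 1. Max element order in ℤ_10×ℤ_4 is lcm(10,4) = 20 < 40, so it has no element of order 40

No, ℤ_10 × ℤ_4 ≇ ℤ_40


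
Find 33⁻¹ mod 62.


Use the extended Euclidean algorithm to write 1 = 33·s + 62·t; then s mod 62 is the inverse.
Euclidean algorithm:
  33 = 0·62 + 33
  62 = 1·33 + 29
  33 = 1·29 + 4
  29 = 7·4 + 1
  4 = 4·1 + 0
gcd(33,62) = 1
Back-substitution gives: 33·(-15) + 62·(8) = 1
So 33⁻¹ ≡ -15 ≡ 47 (mod 62)
Check: 33 × 47 = 1551 ≡ 1 (mod 62) ✓

33⁻¹ ≡ 47 (mod 62)


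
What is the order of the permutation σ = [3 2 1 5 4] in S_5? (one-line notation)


Cycle decomposition: (1 3) (4 5)
Cycle lengths: 2, 2
Order = lcm(2, 2) = 2

ord(σ) = 2


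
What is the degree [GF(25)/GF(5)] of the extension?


GF(25) = GF(5^2), so the extension degree is 2

[GF(25)/GF(5)] = 2


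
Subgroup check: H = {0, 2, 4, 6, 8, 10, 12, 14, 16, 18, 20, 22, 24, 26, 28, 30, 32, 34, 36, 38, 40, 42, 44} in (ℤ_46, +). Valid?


Subgroup test for H = {0, 2, 4, 6, 8, 10, 12, 14, 16, 18, 20, 22, 24, 26, 28, 30, 32, 34, 36, 38, 40, 42, 44} in (ℤ_46, +):
(1) 0 ∈ H? Yes
(2) Closure: for all a,b ∈ H, (a+b) mod 46 ∈ H? Yes
(3) Inverses: for all a ∈ H, -a mod 46 ∈ H? Yes

Yes, H is a subgroup of ℤ_46


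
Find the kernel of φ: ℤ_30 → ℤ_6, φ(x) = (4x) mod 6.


Kernel = preimage of identity
ker(φ) = {x ∈ ℤ_30 : 4x ≡ 0 (mod 6)}. Since 6 | 30, φ is well-defined. The kernel is the cyclic subgroup ⟨3⟩ of ℤ_30 (order 10), i.e. {0, 3, 6, 9, 12, 15, 18, 21, 24, 27}

ker(φ) = {0, 3, 6, 9, 12, 15, 18, 21, 24, 27}


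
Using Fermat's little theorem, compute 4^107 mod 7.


Fermat's little theorem: if p is prime and gcd(a,p)=1, then a^(p-1) ≡ 1 (mod p)
p = 7 is prime, gcd(4,7) = 1
Reduce exponent: 107 mod 6 = 5
So 4^107 ≡ 4^5 (mod 7)
4^5 mod 7 = 2

4^107 ≡ 2 (mod 7)


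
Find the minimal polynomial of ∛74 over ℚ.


∛74 satisfies x³ - 74 = 0, irreducible over ℚ (no rational root; 74 is not a perfect cube)

Minimal polynomial: x³ - 74


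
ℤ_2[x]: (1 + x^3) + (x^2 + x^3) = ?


Add coefficients mod 2:
x^0: 1 + 0 = 1 (mod 2)
x^1: 0 + 0 = 0 (mod 2)
x^2: 0 + 1 = 1 (mod 2)
x^3: 1 + 1 = 0 (mod 2)
Result: 1 + x^2

f + g = 1 + x^2


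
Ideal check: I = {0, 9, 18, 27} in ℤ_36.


Check ideal conditions for I = {0, 9, 18, 27} in ℤ_36:
(1) I is an additive subgroup? Yes
(2) For r ∈ ℤ_36 and a ∈ I: r·a ∈ I? Yes

Yes, I is an ideal of ℤ_36


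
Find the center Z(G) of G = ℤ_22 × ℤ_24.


Z(G) = {g ∈ G | gx = xg for all x ∈ G}
Direct product of abelian groups is abelian, so Z(G) = G

Z(ℤ_22 × ℤ_24) = ℤ_22 × ℤ_24


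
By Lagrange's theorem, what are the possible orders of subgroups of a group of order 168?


Lagrange's theorem: |H| divides |G|
|G| = 168
Divisors of 168: 1, 2, 3, 4, 6, 7, 8, 12, 14, 21, 24, 28, 42, 56, 84, 168

Possible subgroup orders: {1, 2, 3, 4, 6, 7, 8, 12, 14, 21, 24, 28, 42, 56, 84, 168}


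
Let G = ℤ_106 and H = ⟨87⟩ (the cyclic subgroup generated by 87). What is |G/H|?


|⟨87⟩| = n / gcd(87, 106) = 106 / 1 = 106
H is normal (ℤ_106 is abelian).
|G/H| = |G| / |H| = 106 / 106 = 1

|G/H| = 1


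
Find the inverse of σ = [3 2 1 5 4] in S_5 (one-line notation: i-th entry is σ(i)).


To find σ⁻¹, swap domain and range:
σ(1) = 3 → σ⁻¹(3) = 1
σ(2) = 2 → σ⁻¹(2) = 2
σ(3) = 1 → σ⁻¹(1) = 3
σ(4) = 5 → σ⁻¹(5) = 4
σ(5) = 4 → σ⁻¹(4) = 5

σ⁻¹ = [3 2 1 5 4]


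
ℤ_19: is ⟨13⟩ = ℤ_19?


g generates ℤ_n iff gcd(g, n) = 1
gcd(13, 19) = 1
Since gcd = 1, 13 is a generator.

Yes, 13 generates ℤ_19


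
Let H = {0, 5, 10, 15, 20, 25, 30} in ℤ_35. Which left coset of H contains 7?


7 + H = {7 + h (mod 35) : h ∈ H}
7+0=7, 7+5=12, 7+10=17, 7+15=22, 7+20=27, 7+25=32, 7+30=2
7 + H = {2, 7, 12, 17, 22, 27, 32} = 2 + H

7 + H = {2, 7, 12, 17, 22, 27, 32}


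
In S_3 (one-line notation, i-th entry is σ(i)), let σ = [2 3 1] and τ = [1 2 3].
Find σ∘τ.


σ∘τ: apply τ first, then σ
1 →τ 1 →σ 2
2 →τ 2 →σ 3
3 →τ 3 →σ 1

σ∘τ = [2 3 1]


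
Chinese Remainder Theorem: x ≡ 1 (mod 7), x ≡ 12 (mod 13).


m₁ = 7, m₂ = 13, gcd = 1, so CRT applies. M = m₁·m₂ = 91
Let M₁ = M/m₁ = 13, M₂ = M/m₂ = 7
Find y₁ ≡ M₁⁻¹ (mod m₁): 13⁻¹ ≡ 6 (mod 7)
Find y₂ ≡ M₂⁻¹ (mod m₂): 7⁻¹ ≡ 2 (mod 13)
x = a₁·M₁·y₁ + a₂·M₂·y₂ = 1·13·6 + 12·7·2 = 246
Reduce mod 91: x ≡ 64
Check: 64 mod 7 = 1 ✓, 64 mod 13 = 12 ✓

x ≡ 64 (mod 91)


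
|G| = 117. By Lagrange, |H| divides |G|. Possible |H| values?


Lagrange's theorem: |H| divides |G|
|G| = 117
Divisors of 117: 1, 3, 9, 13, 39, 117

Possible subgroup orders: {1, 3, 9, 13, 39, 117}


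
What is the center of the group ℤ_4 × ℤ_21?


Z(G) = {g ∈ G | gx = xg for all x ∈ G}
Direct product of abelian groups is abelian, so Z(G) = G

Z(ℤ_4 × ℤ_21) = ℤ_4 × ℤ_21


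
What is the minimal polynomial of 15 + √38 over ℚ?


Let α = 15 + √38. Then α - 15 = √38, so (α - 15)² = 38, giving α² - 30α + 187 = 0. Degree 2 and α ∉ ℚ, so this is the minimal polynomial.

Minimal polynomial: x² - 30x + 187


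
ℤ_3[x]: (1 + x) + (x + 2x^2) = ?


Add coefficients mod 3:
x^0: 1 + 0 = 1 (mod 3)
x^1: 1 + 1 = 2 (mod 3)
x^2: 0 + 2 = 2 (mod 3)
Result: 1 + 2x + 2x^2

f + g = 1 + 2x + 2x^2


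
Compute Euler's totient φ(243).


Factor n: 243 = 3^5
φ(n) = n · ∏(1 - 1/p) over distinct primes p | n
φ(243) = 243 · (1 - 1/3) = 162

φ(243) = 162


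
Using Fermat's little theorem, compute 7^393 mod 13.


Fermat's little theorem: if p is prime and gcd(a,p)=1, then a^(p-1) ≡ 1 (mod p)
p = 13 is prime, gcd(7,13) = 1
Reduce exponent: 393 mod 12 = 9
So 7^393 ≡ 7^9 (mod 13)
7^9 mod 13 = 8

7^393 ≡ 8 (mod 13)


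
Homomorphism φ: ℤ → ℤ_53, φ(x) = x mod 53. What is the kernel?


Kernel = preimage of identity
ker(φ) = {x ∈ ℤ : x ≡ 0 (mod 53)} = 53ℤ = {0, ±53, ±106, ...}

ker(φ) = 53ℤ


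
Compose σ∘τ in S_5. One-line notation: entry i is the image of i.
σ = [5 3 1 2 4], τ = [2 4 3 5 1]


σ∘τ: apply τ first, then σ
1 →τ 2 →σ 3
2 →τ 4 →σ 2
3 →τ 3 →σ 1
4 →τ 5 →σ 4
5 →τ 1 →σ 5

σ∘τ = [3 2 1 4 5]


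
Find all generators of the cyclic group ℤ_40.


g generates ℤ_n iff gcd(g,n) = 1
Prime factors of 40: 2, 5
Generators are g ∈ {1,...,39} not divisible by any of these primes.
Generators: {1, 3, 7, 9, 11, 13, 17, 19, 21, 23, 27, 29, 31, 33, 37, 39}
Number of generators = φ(40) = 16

Generators of ℤ_40 = {1, 3, 7, 9, 11, 13, 17, 19, 21, 23, 27, 29, 31, 33, 37, 39}


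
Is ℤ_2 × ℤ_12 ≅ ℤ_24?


Comparing ℤ_2 × ℤ_12 and ℤ_24:
gcd(2,12) = 2 ≠ 1. Max element order in ℤ_2×ℤ_12 is lcm(2,12) = 12 < 24, so it has no element of order 24

No, ℤ_2 × ℤ_12 ≇ ℤ_24


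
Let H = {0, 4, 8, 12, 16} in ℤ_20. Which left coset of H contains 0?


0 + H = {0 + h (mod 20) : h ∈ H}
0+0=0, 0+4=4, 0+8=8, 0+12=12, 0+16=16

0 + H = {0, 4, 8, 12, 16}


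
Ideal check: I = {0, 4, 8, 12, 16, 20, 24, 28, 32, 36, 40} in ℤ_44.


Check ideal conditions for I = {0, 4, 8, 12, 16, 20, 24, 28, 32, 36, 40} in ℤ_44:
(1) I is an additive subgroup? Yes
(2) For r ∈ ℤ_44 and a ∈ I: r·a ∈ I? Yes

Yes, I is an ideal of ℤ_44


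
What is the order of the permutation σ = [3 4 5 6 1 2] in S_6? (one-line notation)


Cycle decomposition: (1 3 5) (2 4 6)
Cycle lengths: 3, 3
Order = lcm(3, 3) = 3

ord(σ) = 3


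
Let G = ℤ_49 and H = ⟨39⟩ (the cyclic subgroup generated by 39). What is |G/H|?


|⟨39⟩| = n / gcd(39, 49) = 49 / 1 = 49
H is normal (ℤ_49 is abelian).
|G/H| = |G| / |H| = 49 / 49 = 1

|G/H| = 1


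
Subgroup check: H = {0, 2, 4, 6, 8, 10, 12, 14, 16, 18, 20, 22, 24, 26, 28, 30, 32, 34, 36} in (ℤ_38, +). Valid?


Subgroup test for H = {0, 2, 4, 6, 8, 10, 12, 14, 16, 18, 20, 22, 24, 26, 28, 30, 32, 34, 36} in (ℤ_38, +):
(1) 0 ∈ H? Yes
(2) Closure: for all a,b ∈ H, (a+b) mod 38 ∈ H? Yes
(3) Inverses: for all a ∈ H, -a mod 38 ∈ H? Yes

Yes, H is a subgroup of ℤ_38


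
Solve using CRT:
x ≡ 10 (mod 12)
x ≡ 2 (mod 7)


m₁ = 12, m₂ = 7, gcd = 1, so CRT applies. M = m₁·m₂ = 84
Let M₁ = M/m₁ = 7, M₂ = M/m₂ = 12
Find y₁ ≡ M₁⁻¹ (mod m₁): 7⁻¹ ≡ 7 (mod 12)
Find y₂ ≡ M₂⁻¹ (mod m₂): 12⁻¹ ≡ 3 (mod 7)
x = a₁·M₁·y₁ + a₂·M₂·y₂ = 10·7·7 + 2·12·3 = 562
Reduce mod 84: x ≡ 58
Check: 58 mod 12 = 10 ✓, 58 mod 7 = 2 ✓

x ≡ 58 (mod 84)


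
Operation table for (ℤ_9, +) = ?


Elements: {0, 1, 2, 3, 4, 5, 6, 7, 8}
Operation: addition mod 9
Entry (a, b) = (a + b) mod 9

Cayley table:
  | 0 | 1 | 2 | 3 | 4 | 5 | 6 | 7 | 8
0 | 0 | 1 | 2 | 3 | 4 | 5 | 6 | 7 | 8
1 | 1 | 2 | 3 | 4 | 5 | 6 | 7 | 8 | 0
2 | 2 | 3 | 4 | 5 | 6 | 7 | 8 | 0 | 1
3 | 3 | 4 | 5 | 6 | 7 | 8 | 0 | 1 | 2
4 | 4 | 5 | 6 | 7 | 8 | 0 | 1 | 2 | 3
5 | 5 | 6 | 7 | 8 | 0 | 1 | 2 | 3 | 4
6 | 6 | 7 | 8 | 0 | 1 | 2 | 3 | 4 | 5
7 | 7 | 8 | 0 | 1 | 2 | 3 | 4 | 5 | 6
8 | 8 | 0 | 1 | 2 | 3 | 4 | 5 | 6 | 7


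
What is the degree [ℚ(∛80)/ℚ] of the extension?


∛80 has minimal polynomial x³ - 80 (irreducible over ℚ since 80 is not a perfect cube)

[ℚ(∛80)/ℚ] = 3


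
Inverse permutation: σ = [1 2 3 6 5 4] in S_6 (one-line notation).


To find σ⁻¹, swap domain and range:
σ(1) = 1 → σ⁻¹(1) = 1
σ(2) = 2 → σ⁻¹(2) = 2
σ(3) = 3 → σ⁻¹(3) = 3
σ(4) = 6 → σ⁻¹(6) = 4
σ(5) = 5 → σ⁻¹(5) = 5
σ(6) = 4 → σ⁻¹(4) = 6

σ⁻¹ = [1 2 3 6 5 4]


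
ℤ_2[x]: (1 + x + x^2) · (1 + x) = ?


Expand and collect like terms; reduce coefficients mod 2:
x^0: 1·1 = 1 ≡ 1 (mod 2)
x^1: 1·1 + 1·1 = 2 ≡ 0 (mod 2)
x^2: 1·1 + 1·1 = 2 ≡ 0 (mod 2)
x^3: 1·1 = 1 ≡ 1 (mod 2)
Result: 1 + x^3

f · g = 1 + x^3


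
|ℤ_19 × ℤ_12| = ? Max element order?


|ℤ_19 × ℤ_12| = 19 × 12 = 228
Max element order = lcm(19,12) = 228
Cyclic? Yes (gcd=1)

|ℤ_19×ℤ_12| = 228, max element order = 228


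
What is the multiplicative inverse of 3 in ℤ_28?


Use the extended Euclidean algorithm to write 1 = 3·s + 28·t; then s mod 28 is the inverse.
Euclidean algorithm:
  3 = 0·28 + 3
  28 = 9·3 + 1
  3 = 3·1 + 0
gcd(3,28) = 1
Back-substitution gives: 3·(-9) + 28·(1) = 1
So 3⁻¹ ≡ -9 ≡ 19 (mod 28)
Check: 3 × 19 = 57 ≡ 1 (mod 28) ✓

3⁻¹ ≡ 19 (mod 28)


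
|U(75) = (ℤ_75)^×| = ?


U(n) is the group of units mod n; |U(n)| = φ(n)
|U(75)| = φ(75) = 40

|U(75) = (ℤ_75)^×| = 40


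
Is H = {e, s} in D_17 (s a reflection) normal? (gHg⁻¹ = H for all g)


H = {e, s} in D_17 (s a reflection)
r·s·r⁻¹ = sr⁻² ≠ s for n ≥ 3, so {e, s} is not closed under conjugation

No, not a normal subgroup


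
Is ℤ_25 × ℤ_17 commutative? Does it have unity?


Direct product ring; commutative with unity (1,1); but (1,0)·(0,1) = (0,0) gives zero divisors, so not an integral domain
Commutative: Yes
Integral domain: No
Has unity: Yes

ℤ_25 × ℤ_17: Commutative=Yes, Unity=Yes


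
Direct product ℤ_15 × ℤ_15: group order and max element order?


|ℤ_15 × ℤ_15| = 15 × 15 = 225
Max element order = lcm(15,15) = 15
Cyclic? No (gcd=15)

|ℤ_15×ℤ_15| = 225, max element order = 15


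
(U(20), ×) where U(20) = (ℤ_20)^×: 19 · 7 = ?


Operation: multiplication mod 20
19 · 7 = (a × b) mod 20 with a = 19, b = 7

19 · 7 = 13


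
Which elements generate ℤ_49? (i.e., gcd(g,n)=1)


g generates ℤ_n iff gcd(g,n) = 1
Prime factors of 49: 7
Generators are g ∈ {1,...,48} not divisible by any of these primes.
Generators: {1, 2, 3, 4, 5, 6, 8, 9, 10, 11, 12, 13, 15, 16, 17, 18, 19, 20, 22, 23, 24, 25, 26, 27, 29, 30, 31, 32, 33, 34, 36, 37, 38, 39, 40, 41, 43, 44, 45, 46, 47, 48}
Number of generators = φ(49) = 42

Generators of ℤ_49 = {1, 2, 3, 4, 5, 6, 8, 9, 10, 11, 12, 13, 15, 16, 17, 18, 19, 20, 22, 23, 24, 25, 26, 27, 29, 30, 31, 32, 33, 34, 36, 37, 38, 39, 40, 41, 43, 44, 45, 46, 47, 48}


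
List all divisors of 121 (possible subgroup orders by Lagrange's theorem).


Lagrange's theorem: |H| divides |G|
|G| = 121
Divisors of 121: 1, 11, 121

Possible subgroup orders: {1, 11, 121}


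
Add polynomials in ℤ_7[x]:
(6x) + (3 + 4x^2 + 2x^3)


Add coefficients mod 7:
x^0: 0 + 3 = 3 (mod 7)
x^1: 6 + 0 = 6 (mod 7)
x^2: 0 + 4 = 4 (mod 7)
x^3: 0 + 2 = 2 (mod 7)
Result: 3 + 6x + 4x^2 + 2x^3

f + g = 3 + 6x + 4x^2 + 2x^3


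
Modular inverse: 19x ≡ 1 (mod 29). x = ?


Use the extended Euclidean algorithm to write 1 = 19·s + 29·t; then s mod 29 is the inverse.
Euclidean algorithm:
  19 = 0·29 + 19
  29 = 1·19 + 10
  19 = 1·10 + 9
  10 = 1·9 + 1
  9 = 9·1 + 0
gcd(19,29) = 1
Back-substitution gives: 19·(-3) + 29·(2) = 1
So 19⁻¹ ≡ -3 ≡ 26 (mod 29)
Check: 19 × 26 = 494 ≡ 1 (mod 29) ✓

19⁻¹ ≡ 26 (mod 29)


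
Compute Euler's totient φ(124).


Factor n: 124 = 2^2 × 31
φ(n) = n · ∏(1 - 1/p) over distinct primes p | n
φ(124) = 124 · (1 - 1/2) · (1 - 1/31) = 60

φ(124) = 60


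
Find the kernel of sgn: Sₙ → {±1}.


Kernel = preimage of identity
ker(sgn) = even permutations = Aₙ

ker(sgn) = Aₙ


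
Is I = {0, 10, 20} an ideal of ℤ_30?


Check ideal conditions for I = {0, 10, 20} in ℤ_30:
(1) I is an additive subgroup? Yes
(2) For r ∈ ℤ_30 and a ∈ I: r·a ∈ I? Yes

Yes, I is an ideal of ℤ_30


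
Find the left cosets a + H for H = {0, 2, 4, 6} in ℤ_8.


H = {0, 2, 4, 6}, |H| = 4
Number of cosets = |G|/|H| = 8/4 = 2
0 + H = {0, 2, 4, 6}
1 + H = {1, 3, 5, 7}

Cosets: 0+H={0,2,4,6}; 1+H={1,3,5,7}


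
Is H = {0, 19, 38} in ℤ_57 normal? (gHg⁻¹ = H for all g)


H = {0, 19, 38} in ℤ_57
ℤ_57 is abelian; every subgroup of an abelian group is normal

Yes, normal subgroup


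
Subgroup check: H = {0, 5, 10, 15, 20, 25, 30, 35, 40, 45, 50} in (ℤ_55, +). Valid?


Subgroup test for H = {0, 5, 10, 15, 20, 25, 30, 35, 40, 45, 50} in (ℤ_55, +):
(1) 0 ∈ H? Yes
(2) Closure: for all a,b ∈ H, (a+b) mod 55 ∈ H? Yes
(3) Inverses: for all a ∈ H, -a mod 55 ∈ H? Yes

Yes, H is a subgroup of ℤ_55


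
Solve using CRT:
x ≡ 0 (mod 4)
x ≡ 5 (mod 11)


m₁ = 4, m₂ = 11, gcd = 1, so CRT applies. M = m₁·m₂ = 44
Let M₁ = M/m₁ = 11, M₂ = M/m₂ = 4
Find y₁ ≡ M₁⁻¹ (mod m₁): 11⁻¹ ≡ 3 (mod 4)
Find y₂ ≡ M₂⁻¹ (mod m₂): 4⁻¹ ≡ 3 (mod 11)
x = a₁·M₁·y₁ + a₂·M₂·y₂ = 0·11·3 + 5·4·3 = 60
Reduce mod 44: x ≡ 16
Check: 16 mod 4 = 0 ✓, 16 mod 11 = 5 ✓

x ≡ 16 (mod 44)


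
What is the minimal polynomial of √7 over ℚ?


√7 satisfies x² - 7 = 0, irreducible over ℚ since 7 is squarefree

Minimal polynomial: x² - 7


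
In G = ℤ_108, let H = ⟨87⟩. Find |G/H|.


|⟨87⟩| = n / gcd(87, 108) = 108 / 3 = 36
H is normal (ℤ_108 is abelian).
|G/H| = |G| / |H| = 108 / 36 = 3

|G/H| = 3


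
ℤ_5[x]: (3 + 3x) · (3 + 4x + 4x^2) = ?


Expand and collect like terms; reduce coefficients mod 5:
x^0: 3·3 = 9 ≡ 4 (mod 5)
x^1: 3·4 + 3·3 = 21 ≡ 1 (mod 5)
x^2: 3·4 + 3·4 = 24 ≡ 4 (mod 5)
x^3: 3·4 = 12 ≡ 2 (mod 5)
Result: 4 + x + 4x^2 + 2x^3

f · g = 4 + x + 4x^2 + 2x^3


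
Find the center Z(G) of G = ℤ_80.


Z(G) = {g ∈ G | gx = xg for all x ∈ G}
ℤ_80 is abelian, so Z(G) = G

Z(ℤ_80) = ℤ_80


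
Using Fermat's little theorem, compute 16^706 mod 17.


Fermat's little theorem: if p is prime and gcd(a,p)=1, then a^(p-1) ≡ 1 (mod p)
p = 17 is prime, gcd(16,17) = 1
Reduce exponent: 706 mod 16 = 2
So 16^706 ≡ 16^2 (mod 17)
16^2 mod 17 = 1

16^706 ≡ 1 (mod 17)


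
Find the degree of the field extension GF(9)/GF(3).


GF(9) = GF(3^2), so the extension degree is 2

[GF(9)/GF(3)] = 2


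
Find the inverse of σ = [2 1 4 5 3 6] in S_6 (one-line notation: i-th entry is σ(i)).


To find σ⁻¹, swap domain and range:
σ(1) = 2 → σ⁻¹(2) = 1
σ(2) = 1 → σ⁻¹(1) = 2
σ(3) = 4 → σ⁻¹(4) = 3
σ(4) = 5 → σ⁻¹(5) = 4
σ(5) = 3 → σ⁻¹(3) = 5
σ(6) = 6 → σ⁻¹(6) = 6

σ⁻¹ = [2 1 5 3 4 6]


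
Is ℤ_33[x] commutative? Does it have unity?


ℤ_33 has zero divisors (3·11 ≡ 0), and these lift to constant zero divisors in ℤ_33[x]; so not an integral domain
Commutative: Yes
Integral domain: No
Has unity: Yes

ℤ_33[x]: Commutative=Yes, Unity=Yes


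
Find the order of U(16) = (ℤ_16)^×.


U(n) is the group of units mod n; |U(n)| = φ(n)
|U(16)| = φ(16) = 8

|U(16) = (ℤ_16)^×| = 8


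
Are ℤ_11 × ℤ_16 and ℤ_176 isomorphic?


Comparing ℤ_11 × ℤ_16 and ℤ_176:
gcd(11,16) = 1, so ℤ_11 × ℤ_16 ≅ ℤ_176 (CRT)

Yes, ℤ_11 × ℤ_16 ≅ ℤ_176


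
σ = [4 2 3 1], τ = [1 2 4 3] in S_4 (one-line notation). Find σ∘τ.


σ∘τ: apply τ first, then σ
1 →τ 1 →σ 4
2 →τ 2 →σ 2
3 →τ 4 →σ 1
4 →τ 3 →σ 3

σ∘τ = [4 2 1 3]


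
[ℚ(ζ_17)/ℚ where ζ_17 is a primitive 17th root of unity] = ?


[ℚ(ζ_n):ℚ] = deg Φ_n(x) = φ(n). Here φ(17) = 16

[ℚ(ζ_17)/ℚ where ζ_17 is a primitive 17th root of unity] = 16


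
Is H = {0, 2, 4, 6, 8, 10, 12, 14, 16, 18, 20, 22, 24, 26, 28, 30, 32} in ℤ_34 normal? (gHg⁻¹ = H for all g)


H = {0, 2, 4, 6, 8, 10, 12, 14, 16, 18, 20, 22, 24, 26, 28, 30, 32} in ℤ_34
ℤ_34 is abelian; every subgroup of an abelian group is normal

Yes, normal subgroup


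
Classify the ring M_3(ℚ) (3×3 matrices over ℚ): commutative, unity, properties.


Matrix multiplication is non-commutative for n ≥ 2; the identity matrix I is the unity; singular matrices give zero divisors, so not an integral domain
Commutative: No
Integral domain: No
Has unity: Yes

M_3(ℚ) (3×3 matrices over ℚ): Commutative=No, Unity=Yes


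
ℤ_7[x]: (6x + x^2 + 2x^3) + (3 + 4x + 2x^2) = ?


Add coefficients mod 7:
x^0: 0 + 3 = 3 (mod 7)
x^1: 6 + 4 = 3 (mod 7)
x^2: 1 + 2 = 3 (mod 7)
x^3: 2 + 0 = 2 (mod 7)
Result: 3 + 3x + 3x^2 + 2x^3

f + g = 3 + 3x + 3x^2 + 2x^3


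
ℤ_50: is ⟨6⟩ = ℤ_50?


g generates ℤ_n iff gcd(g, n) = 1
gcd(6, 50) = 2
Since gcd = 2 ≠ 1, ⟨6⟩ has order 25 < 50, so 6 is not a generator.

No, 6 does not generate ℤ_50


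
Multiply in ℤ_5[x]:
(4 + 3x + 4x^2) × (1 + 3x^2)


Expand and collect like terms; reduce coefficients mod 5:
x^0: 4·1 = 4 ≡ 4 (mod 5)
x^1: 4·0 + 3·1 = 3 ≡ 3 (mod 5)
x^2: 4·3 + 3·0 + 4·1 = 16 ≡ 1 (mod 5)
x^3: 3·3 + 4·0 = 9 ≡ 4 (mod 5)
x^4: 4·3 = 12 ≡ 2 (mod 5)
Result: 4 + 3x + x^2 + 4x^3 + 2x^4

f · g = 4 + 3x + x^2 + 4x^3 + 2x^4


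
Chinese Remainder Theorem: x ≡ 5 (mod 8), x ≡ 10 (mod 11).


m₁ = 8, m₂ = 11, gcd = 1, so CRT applies. M = m₁·m₂ = 88
Let M₁ = M/m₁ = 11, M₂ = M/m₂ = 8
Find y₁ ≡ M₁⁻¹ (mod m₁): 11⁻¹ ≡ 3 (mod 8)
Find y₂ ≡ M₂⁻¹ (mod m₂): 8⁻¹ ≡ 7 (mod 11)
x = a₁·M₁·y₁ + a₂·M₂·y₂ = 5·11·3 + 10·8·7 = 725
Reduce mod 88: x ≡ 21
Check: 21 mod 8 = 5 ✓, 21 mod 11 = 10 ✓

x ≡ 21 (mod 88)


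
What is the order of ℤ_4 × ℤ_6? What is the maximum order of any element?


|ℤ_4 × ℤ_6| = 4 × 6 = 24
Max element order = lcm(4,6) = 12
Cyclic? No (gcd=2)

|ℤ_4×ℤ_6| = 24, max element order = 12


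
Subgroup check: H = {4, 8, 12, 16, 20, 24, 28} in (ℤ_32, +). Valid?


Subgroup test for H = {4, 8, 12, 16, 20, 24, 28} in (ℤ_32, +):
(1) 0 ∈ H? No
(2) Closure: for all a,b ∈ H, (a+b) mod 32 ∈ H? No  [counterexample: 4 + 28 = 0 ∉ H]
(3) Inverses: for all a ∈ H, -a mod 32 ∈ H? Yes

No, H is not a subgroup of ℤ_32


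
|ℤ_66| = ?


ℤ_n has n elements.

|ℤ_66| = 66


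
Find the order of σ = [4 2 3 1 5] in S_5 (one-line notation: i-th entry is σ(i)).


Cycle decomposition: (1 4)
Cycle lengths: 2
Order = lcm(2) = 2

ord(σ) = 2


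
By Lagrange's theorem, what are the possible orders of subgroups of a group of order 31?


Lagrange's theorem: |H| divides |G|
|G| = 31
Divisors of 31: 1, 31

Possible subgroup orders: {1, 31}


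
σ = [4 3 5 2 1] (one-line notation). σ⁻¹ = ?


To find σ⁻¹, swap domain and range:
σ(1) = 4 → σ⁻¹(4) = 1
σ(2) = 3 → σ⁻¹(3) = 2
σ(3) = 5 → σ⁻¹(5) = 3
σ(4) = 2 → σ⁻¹(2) = 4
σ(5) = 1 → σ⁻¹(1) = 5

σ⁻¹ = [5 4 2 1 3]


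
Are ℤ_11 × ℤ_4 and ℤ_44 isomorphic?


Comparing ℤ_11 × ℤ_4 and ℤ_44:
gcd(11,4) = 1, so ℤ_11 × ℤ_4 ≅ ℤ_44 (CRT)

Yes, ℤ_11 × ℤ_4 ≅ ℤ_44


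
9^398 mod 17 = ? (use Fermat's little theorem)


Fermat's little theorem: if p is prime and gcd(a,p)=1, then a^(p-1) ≡ 1 (mod p)
p = 17 is prime, gcd(9,17) = 1
Reduce exponent: 398 mod 16 = 14
So 9^398 ≡ 9^14 (mod 17)
9^14 mod 17 = 4

9^398 ≡ 4 (mod 17)


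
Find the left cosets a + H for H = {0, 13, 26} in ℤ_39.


H = {0, 13, 26}, |H| = 3
Number of cosets = |G|/|H| = 39/3 = 13
0 + H = {0, 13, 26}
1 + H = {1, 14, 27}
2 + H = {2, 15, 28}
3 + H = {3, 16, 29}
4 + H = {4, 17, 30}
5 + H = {5, 18, 31}
6 + H = {6, 19, 32}
7 + H = {7, 20, 33}
8 + H = {8, 21, 34}
9 + H = {9, 22, 35}
10 + H = {10, 23, 36}
11 + H = {11, 24, 37}
12 + H = {12, 25, 38}

Cosets: 0+H={0,13,26}; 1+H={1,14,27}; 2+H={2,15,28}; 3+H={3,16,29}; 4+H={4,17,30}; 5+H={5,18,31}; 6+H={6,19,32}; 7+H={7,20,33}; 8+H={8,21,34}; 9+H={9,22,35}; 10+H={10,23,36}; 11+H={11,24,37}; 12+H={12,25,38}


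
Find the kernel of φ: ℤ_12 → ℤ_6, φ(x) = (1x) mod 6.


Kernel = preimage of identity
ker(φ) = {x ∈ ℤ_12 : 1x ≡ 0 (mod 6)}. Since 6 | 12, φ is well-defined. The kernel is the cyclic subgroup ⟨6⟩ of ℤ_12 (order 2), i.e. {0, 6}

ker(φ) = {0, 6}
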